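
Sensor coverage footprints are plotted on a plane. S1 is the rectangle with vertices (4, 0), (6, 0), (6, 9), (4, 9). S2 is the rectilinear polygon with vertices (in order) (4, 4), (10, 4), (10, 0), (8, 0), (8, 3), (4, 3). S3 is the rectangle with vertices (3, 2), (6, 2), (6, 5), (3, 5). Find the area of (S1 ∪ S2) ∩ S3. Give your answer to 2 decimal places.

The region (S1 ∪ S2) ∩ S3 is the polygon with vertices (4,3), (4,4), (4,5), (6,5), (6,4), (6,3), (6,2), (4,2).
By the shoelace formula its area is 6.00.

6.00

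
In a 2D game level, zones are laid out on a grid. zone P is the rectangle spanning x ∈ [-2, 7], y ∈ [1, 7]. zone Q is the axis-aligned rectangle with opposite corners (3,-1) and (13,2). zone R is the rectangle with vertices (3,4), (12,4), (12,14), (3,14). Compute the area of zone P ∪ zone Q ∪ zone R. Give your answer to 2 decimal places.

158.00

By inclusion–exclusion:
Individual areas: |zone P| = 54, |zone Q| = 30, |zone R| = 90.
|zone P∩zone Q|: x∈[3,7], y∈[1,2] → 4·1 = 4.
|zone P∩zone R|: x∈[3,7], y∈[4,7] → 4·3 = 12.
|zone Q∩zone R| = 0 (no overlap).
|zone P∩zone Q∩zone R| = 0.
|zone P ∪ zone Q ∪ zone R| = 174 − 16 + 0 = 158.00.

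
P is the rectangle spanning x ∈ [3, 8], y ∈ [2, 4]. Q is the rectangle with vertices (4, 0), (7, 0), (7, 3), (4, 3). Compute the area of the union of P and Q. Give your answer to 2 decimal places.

16.00

By inclusion–exclusion:
Individual areas: |P| = 10, |Q| = 9.
|P∩Q|: x∈[4,7], y∈[2,3] → 3·1 = 3.
|P ∪ Q| = 19 − 3 = 16.00.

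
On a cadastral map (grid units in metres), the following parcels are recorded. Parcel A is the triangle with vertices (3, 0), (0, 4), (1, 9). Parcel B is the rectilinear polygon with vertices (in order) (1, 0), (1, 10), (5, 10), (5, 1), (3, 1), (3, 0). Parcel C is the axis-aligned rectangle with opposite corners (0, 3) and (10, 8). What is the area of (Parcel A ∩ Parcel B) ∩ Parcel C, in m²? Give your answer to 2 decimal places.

3.89

The region (Parcel A ∩ Parcel B) ∩ Parcel C is the polygon with vertices (1,8), (1.222,8), (2.333,3), (1,3).
By the shoelace formula its area is 3.89.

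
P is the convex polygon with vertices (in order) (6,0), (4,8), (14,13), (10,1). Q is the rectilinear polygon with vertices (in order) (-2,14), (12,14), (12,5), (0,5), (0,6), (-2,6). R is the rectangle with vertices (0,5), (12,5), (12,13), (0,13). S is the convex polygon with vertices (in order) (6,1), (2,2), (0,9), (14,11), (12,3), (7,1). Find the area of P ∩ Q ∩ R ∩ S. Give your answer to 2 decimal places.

35.89

The intersection is the polygon with vertices (12,7), (11.333,5), (4.75,5), (4,8), (8.4,10.2), (12,10.714).
By the shoelace formula its area is 35.89.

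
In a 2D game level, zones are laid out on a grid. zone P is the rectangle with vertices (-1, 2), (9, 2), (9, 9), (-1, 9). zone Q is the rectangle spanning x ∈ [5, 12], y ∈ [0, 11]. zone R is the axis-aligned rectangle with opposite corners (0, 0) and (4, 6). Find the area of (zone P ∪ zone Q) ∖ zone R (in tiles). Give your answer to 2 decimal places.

103.00

|zone P ∪ zone Q| = 119.
|(zone P ∪ zone Q) ∩ zone R| = 16.
|(zone P ∪ zone Q) ∖ zone R| = 119 − 16 = 103.00.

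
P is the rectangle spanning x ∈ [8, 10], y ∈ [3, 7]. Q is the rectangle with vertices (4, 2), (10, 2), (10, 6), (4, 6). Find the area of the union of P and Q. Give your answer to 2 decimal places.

26.00

By inclusion–exclusion:
Individual areas: |P| = 8, |Q| = 24.
|P∩Q|: x∈[8,10], y∈[3,6] → 2·3 = 6.
|P ∪ Q| = 32 − 6 = 26.00.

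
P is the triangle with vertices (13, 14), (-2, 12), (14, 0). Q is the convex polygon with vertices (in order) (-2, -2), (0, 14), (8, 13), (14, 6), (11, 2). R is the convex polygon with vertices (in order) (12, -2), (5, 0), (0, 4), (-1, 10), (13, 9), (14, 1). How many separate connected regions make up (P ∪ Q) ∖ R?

3

(P ∪ Q) ∖ R splits into 3 disjoint pieces (area 58.1092, area 0.19, area 24.9008).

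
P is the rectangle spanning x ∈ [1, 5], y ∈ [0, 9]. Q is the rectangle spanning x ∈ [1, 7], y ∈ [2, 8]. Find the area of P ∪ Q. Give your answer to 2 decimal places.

By inclusion–exclusion:
Individual areas: |P| = 36, |Q| = 36.
|P∩Q|: x∈[1,5], y∈[2,8] → 4·6 = 24.
|P ∪ Q| = 72 − 24 = 48.00.

48.00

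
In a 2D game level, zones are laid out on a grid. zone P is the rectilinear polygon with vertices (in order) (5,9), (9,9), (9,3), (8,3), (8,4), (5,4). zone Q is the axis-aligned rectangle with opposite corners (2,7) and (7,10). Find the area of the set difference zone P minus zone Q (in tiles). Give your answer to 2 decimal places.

17.00

|zone P| = 21, |zone P∩zone Q| = 4.
|zone P ∖ zone Q| = |zone P| − |zone P∩zone Q| = 21 − 4 = 17.00.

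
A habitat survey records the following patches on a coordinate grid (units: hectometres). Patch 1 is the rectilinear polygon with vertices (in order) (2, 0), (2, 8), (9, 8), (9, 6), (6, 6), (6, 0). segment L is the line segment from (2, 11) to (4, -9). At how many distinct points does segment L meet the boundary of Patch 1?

2

The segment meets the boundary at (3.1,0), (2.3,8).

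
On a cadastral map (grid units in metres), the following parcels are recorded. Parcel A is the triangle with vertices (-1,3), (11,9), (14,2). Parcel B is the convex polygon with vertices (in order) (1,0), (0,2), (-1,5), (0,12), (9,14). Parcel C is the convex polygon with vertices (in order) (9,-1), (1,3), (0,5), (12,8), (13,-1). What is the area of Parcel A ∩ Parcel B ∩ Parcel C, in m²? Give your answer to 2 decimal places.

The intersection is the polygon with vertices (2.578,2.761), (1.308,2.846), (1,3), (0.6,3.8), (4.2,5.6).
By the shoelace formula its area is 4.32.

4.32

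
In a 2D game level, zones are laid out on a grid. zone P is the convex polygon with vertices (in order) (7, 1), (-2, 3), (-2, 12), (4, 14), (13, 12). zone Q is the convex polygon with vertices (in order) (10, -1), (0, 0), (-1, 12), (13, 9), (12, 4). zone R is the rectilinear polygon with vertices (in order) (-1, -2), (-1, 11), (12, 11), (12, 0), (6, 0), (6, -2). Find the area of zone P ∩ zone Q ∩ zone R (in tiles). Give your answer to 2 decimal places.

The intersection is the polygon with vertices (-0.917,11), (3.667,11), (11.535,9.314), (7,1), (-0.217,2.604).
By the shoelace formula its area is 89.18.

89.18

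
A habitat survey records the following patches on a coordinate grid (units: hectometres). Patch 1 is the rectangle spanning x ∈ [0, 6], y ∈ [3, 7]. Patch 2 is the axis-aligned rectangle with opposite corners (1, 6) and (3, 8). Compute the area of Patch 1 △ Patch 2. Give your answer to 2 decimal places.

24.00

|Patch 1∩Patch 2|: x∈[1,3], y∈[6,7] → 2·1 = 2.
|Patch 1 △ Patch 2| = |Patch 1| + |Patch 2| − 2·|Patch 1∩Patch 2| = 24 + 4 − 4 = 24.00.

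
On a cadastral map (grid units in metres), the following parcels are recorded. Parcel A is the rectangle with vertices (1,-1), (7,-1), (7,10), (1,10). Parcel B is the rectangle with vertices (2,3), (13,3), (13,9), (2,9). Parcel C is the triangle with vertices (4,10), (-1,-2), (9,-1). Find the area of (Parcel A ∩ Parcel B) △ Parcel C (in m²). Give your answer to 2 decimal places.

47.77

|Parcel A ∩ Parcel B| = 30.
|(Parcel A ∩ Parcel B) ∩ Parcel C| = 19.8644.
|(Parcel A ∩ Parcel B) △ Parcel C| = 30 + 57.5 − 39.7288 = 47.77.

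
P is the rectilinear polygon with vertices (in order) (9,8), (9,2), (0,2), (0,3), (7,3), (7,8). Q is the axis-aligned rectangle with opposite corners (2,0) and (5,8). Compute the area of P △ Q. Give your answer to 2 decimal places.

|P| = 19, |Q| = 24, |P∩Q| = 3.
|P △ Q| = |P| + |Q| − 2·|P∩Q| = 19 + 24 − 6 = 37.00.

37.00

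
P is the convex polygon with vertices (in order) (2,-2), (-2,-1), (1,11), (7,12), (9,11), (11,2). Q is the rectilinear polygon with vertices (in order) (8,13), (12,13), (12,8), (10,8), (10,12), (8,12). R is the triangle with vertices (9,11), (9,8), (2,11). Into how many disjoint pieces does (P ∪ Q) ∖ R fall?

2

(P ∪ Q) ∖ R splits into 2 disjoint pieces (area 115.5, area 12).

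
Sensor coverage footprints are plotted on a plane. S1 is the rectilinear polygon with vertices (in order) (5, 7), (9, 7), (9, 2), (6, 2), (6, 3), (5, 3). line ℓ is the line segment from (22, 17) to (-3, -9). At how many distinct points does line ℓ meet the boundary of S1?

The segment meets the boundary at (7.577,2), (9,3.48).

2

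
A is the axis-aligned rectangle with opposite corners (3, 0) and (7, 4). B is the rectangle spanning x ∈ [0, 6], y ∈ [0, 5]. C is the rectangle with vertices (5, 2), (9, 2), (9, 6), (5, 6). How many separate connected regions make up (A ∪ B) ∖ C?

1

(A ∪ B) ∖ C is a single connected region.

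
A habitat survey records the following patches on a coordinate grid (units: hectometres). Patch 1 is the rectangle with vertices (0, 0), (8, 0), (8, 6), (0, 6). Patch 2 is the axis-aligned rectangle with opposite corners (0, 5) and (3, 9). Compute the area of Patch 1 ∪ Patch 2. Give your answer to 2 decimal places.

By inclusion–exclusion:
Individual areas: |Patch 1| = 48, |Patch 2| = 12.
|Patch 1∩Patch 2|: x∈[0,3], y∈[5,6] → 3·1 = 3.
|Patch 1 ∪ Patch 2| = 60 − 3 = 57.00.

57.00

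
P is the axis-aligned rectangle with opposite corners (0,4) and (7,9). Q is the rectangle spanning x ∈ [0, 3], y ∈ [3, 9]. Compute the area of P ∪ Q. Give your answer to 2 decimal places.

38.00

By inclusion–exclusion:
Individual areas: |P| = 35, |Q| = 18.
|P∩Q|: x∈[0,3], y∈[4,9] → 3·5 = 15.
|P ∪ Q| = 53 − 15 = 38.00.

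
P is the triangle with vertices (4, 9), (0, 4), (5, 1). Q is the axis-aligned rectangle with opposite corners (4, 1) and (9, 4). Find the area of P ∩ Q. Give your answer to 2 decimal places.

The intersection is the polygon with vertices (4,1.6), (4,4), (4.625,4), (5,1).
By the shoelace formula its area is 2.14.

2.14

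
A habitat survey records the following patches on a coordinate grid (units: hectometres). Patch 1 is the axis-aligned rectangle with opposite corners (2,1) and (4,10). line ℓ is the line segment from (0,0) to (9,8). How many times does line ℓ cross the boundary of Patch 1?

The segment meets the boundary at (4,3.556), (2,1.778).

2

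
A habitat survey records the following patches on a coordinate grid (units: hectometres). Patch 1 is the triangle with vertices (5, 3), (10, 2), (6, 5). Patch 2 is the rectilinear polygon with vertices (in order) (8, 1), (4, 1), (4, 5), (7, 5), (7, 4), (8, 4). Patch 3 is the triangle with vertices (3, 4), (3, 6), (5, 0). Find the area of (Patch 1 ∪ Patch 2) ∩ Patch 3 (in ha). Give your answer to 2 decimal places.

0.42

The region (Patch 1 ∪ Patch 2) ∩ Patch 3 is the polygon with vertices (4.5,1), (4,2), (4,3), (4.667,1).
By the shoelace formula its area is 0.42.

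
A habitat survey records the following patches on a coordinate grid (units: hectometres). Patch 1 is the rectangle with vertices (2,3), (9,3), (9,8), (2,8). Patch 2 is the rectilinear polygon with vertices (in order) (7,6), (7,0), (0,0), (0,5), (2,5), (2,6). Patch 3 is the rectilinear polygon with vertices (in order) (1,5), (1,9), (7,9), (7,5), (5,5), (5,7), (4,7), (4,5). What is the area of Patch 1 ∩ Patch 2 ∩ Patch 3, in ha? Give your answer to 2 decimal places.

4.00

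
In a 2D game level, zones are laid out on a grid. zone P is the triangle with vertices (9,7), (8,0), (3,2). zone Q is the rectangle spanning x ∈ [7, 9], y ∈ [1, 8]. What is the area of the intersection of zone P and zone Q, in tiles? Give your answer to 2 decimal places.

The intersection is the polygon with vertices (8.143,1), (7,1), (7,5.333), (9,7).
By the shoelace formula its area is 7.76.

7.76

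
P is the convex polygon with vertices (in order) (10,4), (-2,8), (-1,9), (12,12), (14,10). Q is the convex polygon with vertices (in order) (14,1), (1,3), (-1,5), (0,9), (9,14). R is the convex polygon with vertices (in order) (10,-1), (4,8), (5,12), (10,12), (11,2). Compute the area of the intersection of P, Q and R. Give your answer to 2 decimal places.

35.50

The intersection is the polygon with vertices (9.951,11.527), (10.081,11.189), (10.696,5.043), (10,4), (5.714,5.429), (4,8), (4.571,10.286).
By the shoelace formula its area is 35.50.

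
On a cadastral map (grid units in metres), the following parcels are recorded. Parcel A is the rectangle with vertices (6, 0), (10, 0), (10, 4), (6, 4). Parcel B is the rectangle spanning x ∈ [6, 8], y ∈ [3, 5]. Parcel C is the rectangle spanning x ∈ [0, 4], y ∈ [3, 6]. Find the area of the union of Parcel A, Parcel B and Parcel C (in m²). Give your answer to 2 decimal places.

By inclusion–exclusion:
Individual areas: |Parcel A| = 16, |Parcel B| = 4, |Parcel C| = 12.
|Parcel A∩Parcel B|: x∈[6,8], y∈[3,4] → 2·1 = 2.
|Parcel A∩Parcel C| = 0 (no overlap).
|Parcel B∩Parcel C| = 0 (no overlap).
|Parcel A∩Parcel B∩Parcel C| = 0.
|Parcel A ∪ Parcel B ∪ Parcel C| = 32 − 2 + 0 = 30.00.

30.00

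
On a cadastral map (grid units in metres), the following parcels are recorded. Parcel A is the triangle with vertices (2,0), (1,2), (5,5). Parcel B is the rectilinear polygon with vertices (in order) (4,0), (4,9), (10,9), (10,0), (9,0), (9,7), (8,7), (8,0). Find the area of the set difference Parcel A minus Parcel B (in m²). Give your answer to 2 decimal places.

5.04

|Parcel A| = 5.5, |Parcel A∩Parcel B| = 0.4583.
|Parcel A ∖ Parcel B| = |Parcel A| − |Parcel A∩Parcel B| = 5.5 − 0.4583 = 5.04.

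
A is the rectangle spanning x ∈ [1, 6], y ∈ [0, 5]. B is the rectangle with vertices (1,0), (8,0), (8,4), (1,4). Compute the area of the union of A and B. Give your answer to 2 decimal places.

33.00

By inclusion–exclusion:
Individual areas: |A| = 25, |B| = 28.
|A∩B|: x∈[1,6], y∈[0,4] → 5·4 = 20.
|A ∪ B| = 53 − 20 = 33.00.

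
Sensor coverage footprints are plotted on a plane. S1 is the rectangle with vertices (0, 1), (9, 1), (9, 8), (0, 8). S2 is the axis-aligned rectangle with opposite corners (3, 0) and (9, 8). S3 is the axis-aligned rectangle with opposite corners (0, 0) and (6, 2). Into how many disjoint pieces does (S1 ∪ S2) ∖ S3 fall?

(S1 ∪ S2) ∖ S3 is a single connected region.

1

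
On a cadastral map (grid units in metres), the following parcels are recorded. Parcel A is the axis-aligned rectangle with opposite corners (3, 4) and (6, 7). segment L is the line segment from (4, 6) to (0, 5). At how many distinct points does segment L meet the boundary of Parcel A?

1

The segment meets the boundary at (3,5.75).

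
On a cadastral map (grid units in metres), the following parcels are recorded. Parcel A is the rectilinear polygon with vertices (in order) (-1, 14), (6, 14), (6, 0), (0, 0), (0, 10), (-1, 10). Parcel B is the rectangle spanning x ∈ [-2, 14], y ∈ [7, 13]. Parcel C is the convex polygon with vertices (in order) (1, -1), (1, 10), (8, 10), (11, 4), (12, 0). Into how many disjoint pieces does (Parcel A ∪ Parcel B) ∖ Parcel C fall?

(Parcel A ∪ Parcel B) ∖ Parcel C is a single connected region.

1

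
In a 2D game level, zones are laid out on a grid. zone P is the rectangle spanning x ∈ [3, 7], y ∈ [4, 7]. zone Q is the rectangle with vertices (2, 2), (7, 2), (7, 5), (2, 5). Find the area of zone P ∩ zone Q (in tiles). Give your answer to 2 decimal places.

4.00

|zone P∩zone Q|: x∈[3,7], y∈[4,5] → 4·1 = 4.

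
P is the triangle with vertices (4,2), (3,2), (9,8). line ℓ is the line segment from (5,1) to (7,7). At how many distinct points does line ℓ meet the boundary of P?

2

The segment meets the boundary at (6.5,5.5), (6.222,4.667).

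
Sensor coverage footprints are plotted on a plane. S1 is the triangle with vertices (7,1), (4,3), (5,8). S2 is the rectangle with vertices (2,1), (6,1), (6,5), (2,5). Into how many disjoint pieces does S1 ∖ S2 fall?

2

S1 ∖ S2 splits into 2 disjoint pieces (area 1.4167, area 2.1857).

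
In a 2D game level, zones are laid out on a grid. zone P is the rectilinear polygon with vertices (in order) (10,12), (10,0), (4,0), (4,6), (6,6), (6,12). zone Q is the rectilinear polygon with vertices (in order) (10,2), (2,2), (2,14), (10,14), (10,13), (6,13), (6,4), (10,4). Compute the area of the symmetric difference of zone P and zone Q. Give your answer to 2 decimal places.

|zone P| = 60, |zone Q| = 60, |zone P∩zone Q| = 16.
|zone P △ zone Q| = |zone P| + |zone Q| − 2·|zone P∩zone Q| = 60 + 60 − 32 = 88.00.

88.00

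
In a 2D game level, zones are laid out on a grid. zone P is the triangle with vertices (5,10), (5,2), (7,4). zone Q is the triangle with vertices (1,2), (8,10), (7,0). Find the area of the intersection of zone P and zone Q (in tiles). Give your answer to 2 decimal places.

The intersection is the polygon with vertices (7,4), (5,2), (5,6.571), (5.828,7.517).
By the shoelace formula its area is 6.58.

6.58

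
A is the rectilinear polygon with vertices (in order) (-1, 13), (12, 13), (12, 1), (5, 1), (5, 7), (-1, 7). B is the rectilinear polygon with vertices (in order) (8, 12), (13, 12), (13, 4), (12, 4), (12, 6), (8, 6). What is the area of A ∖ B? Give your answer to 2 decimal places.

|A| = 120, |A∩B| = 24.
|A ∖ B| = |A| − |A∩B| = 120 − 24 = 96.00.

96.00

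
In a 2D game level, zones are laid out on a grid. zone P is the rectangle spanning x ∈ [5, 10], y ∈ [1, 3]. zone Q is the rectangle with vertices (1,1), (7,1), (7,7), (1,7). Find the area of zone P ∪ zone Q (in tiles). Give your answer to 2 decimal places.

By inclusion–exclusion:
Individual areas: |zone P| = 10, |zone Q| = 36.
|zone P∩zone Q|: x∈[5,7], y∈[1,3] → 2·2 = 4.
|zone P ∪ zone Q| = 46 − 4 = 42.00.

42.00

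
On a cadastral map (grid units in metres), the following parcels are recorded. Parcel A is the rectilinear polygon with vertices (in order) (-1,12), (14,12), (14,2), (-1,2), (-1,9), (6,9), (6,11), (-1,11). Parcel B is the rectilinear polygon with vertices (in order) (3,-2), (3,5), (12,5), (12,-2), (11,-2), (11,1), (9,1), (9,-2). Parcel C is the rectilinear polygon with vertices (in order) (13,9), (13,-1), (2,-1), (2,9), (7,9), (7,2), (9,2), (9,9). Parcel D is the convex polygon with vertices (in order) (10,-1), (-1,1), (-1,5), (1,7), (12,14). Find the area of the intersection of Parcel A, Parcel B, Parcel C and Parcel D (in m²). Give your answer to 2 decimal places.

16.80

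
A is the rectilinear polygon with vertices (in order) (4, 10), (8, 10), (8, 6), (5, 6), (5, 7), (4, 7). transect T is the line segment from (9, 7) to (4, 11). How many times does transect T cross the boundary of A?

The segment meets the boundary at (5.25,10), (8,7.8).

2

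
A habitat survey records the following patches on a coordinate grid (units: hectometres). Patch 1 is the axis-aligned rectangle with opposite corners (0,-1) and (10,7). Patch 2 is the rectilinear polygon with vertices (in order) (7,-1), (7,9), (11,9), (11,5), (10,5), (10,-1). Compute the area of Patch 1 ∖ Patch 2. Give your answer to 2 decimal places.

|Patch 1| = 80, |Patch 1∩Patch 2| = 24.
|Patch 1 ∖ Patch 2| = |Patch 1| − |Patch 1∩Patch 2| = 80 − 24 = 56.00.

56.00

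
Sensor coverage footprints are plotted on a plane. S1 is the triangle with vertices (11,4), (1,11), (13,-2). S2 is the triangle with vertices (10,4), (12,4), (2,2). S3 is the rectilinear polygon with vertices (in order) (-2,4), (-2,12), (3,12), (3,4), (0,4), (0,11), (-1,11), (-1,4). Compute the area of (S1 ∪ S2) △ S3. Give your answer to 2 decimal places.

55.48

|S1 ∪ S2| = 24.0094.
|(S1 ∪ S2) ∩ S3| = 0.7667.
|(S1 ∪ S2) △ S3| = 24.0094 + 33 − 1.5333 = 55.48.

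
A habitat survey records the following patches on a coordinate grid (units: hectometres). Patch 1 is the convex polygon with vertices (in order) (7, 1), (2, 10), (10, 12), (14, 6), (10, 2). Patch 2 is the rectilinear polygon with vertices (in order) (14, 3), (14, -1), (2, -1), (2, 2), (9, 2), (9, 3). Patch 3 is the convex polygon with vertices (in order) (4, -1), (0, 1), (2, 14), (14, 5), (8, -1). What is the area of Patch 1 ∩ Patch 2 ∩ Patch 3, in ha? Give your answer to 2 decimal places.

3.28

The intersection is the polygon with vertices (9,2), (9,3), (11,3), (10,2), (7,1), (6.444,2).
By the shoelace formula its area is 3.28.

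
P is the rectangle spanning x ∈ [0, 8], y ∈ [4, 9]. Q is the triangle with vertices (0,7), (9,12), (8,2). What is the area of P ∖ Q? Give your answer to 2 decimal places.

|P| = 40, |P∩Q| = 29.2.
|P ∖ Q| = |P| − |P∩Q| = 40 − 29.2 = 10.80.

10.80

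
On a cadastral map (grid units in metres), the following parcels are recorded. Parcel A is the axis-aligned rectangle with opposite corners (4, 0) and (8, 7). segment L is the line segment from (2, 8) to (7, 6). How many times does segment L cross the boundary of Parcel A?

The segment meets the boundary at (4.5,7).

1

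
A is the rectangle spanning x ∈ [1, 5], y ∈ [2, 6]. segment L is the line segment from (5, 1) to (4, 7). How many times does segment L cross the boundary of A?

2

The segment meets the boundary at (4.167,6), (4.833,2).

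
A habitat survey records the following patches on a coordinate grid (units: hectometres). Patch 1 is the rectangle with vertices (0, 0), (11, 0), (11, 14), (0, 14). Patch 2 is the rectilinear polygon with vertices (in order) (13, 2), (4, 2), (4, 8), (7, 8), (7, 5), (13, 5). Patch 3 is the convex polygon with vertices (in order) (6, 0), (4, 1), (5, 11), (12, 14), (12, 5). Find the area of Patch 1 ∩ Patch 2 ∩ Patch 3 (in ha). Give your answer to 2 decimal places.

24.78

The intersection is the polygon with vertices (4.1,2), (4.7,8), (7,8), (7,5), (11,5), (11,4.167), (8.4,2).
By the shoelace formula its area is 24.78.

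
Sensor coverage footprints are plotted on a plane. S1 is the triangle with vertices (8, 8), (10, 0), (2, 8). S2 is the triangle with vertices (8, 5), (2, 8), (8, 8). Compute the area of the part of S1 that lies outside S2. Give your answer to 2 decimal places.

15.00

|S1| = 24, |S1∩S2| = 9.
|S1 ∖ S2| = |S1| − |S1∩S2| = 24 − 9 = 15.00.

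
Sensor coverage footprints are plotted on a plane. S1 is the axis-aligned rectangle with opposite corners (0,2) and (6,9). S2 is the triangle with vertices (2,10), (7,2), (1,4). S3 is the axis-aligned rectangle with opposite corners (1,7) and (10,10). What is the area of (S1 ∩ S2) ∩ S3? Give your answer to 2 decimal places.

3.17

The region (S1 ∩ S2) ∩ S3 is the polygon with vertices (1.833,9), (2.625,9), (3.875,7), (1.5,7).
By the shoelace formula its area is 3.17.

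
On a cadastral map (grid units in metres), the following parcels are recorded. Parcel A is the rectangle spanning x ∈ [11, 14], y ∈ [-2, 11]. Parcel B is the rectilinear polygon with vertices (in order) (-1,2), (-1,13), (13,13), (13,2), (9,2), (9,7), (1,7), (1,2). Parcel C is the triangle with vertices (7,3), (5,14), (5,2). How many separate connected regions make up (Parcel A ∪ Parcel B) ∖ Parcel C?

(Parcel A ∪ Parcel B) ∖ Parcel C splits into 2 disjoint pieces (area 84.6364, area 46).

2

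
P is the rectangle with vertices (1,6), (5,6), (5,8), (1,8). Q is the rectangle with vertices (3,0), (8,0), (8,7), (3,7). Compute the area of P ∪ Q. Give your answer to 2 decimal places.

By inclusion–exclusion:
Individual areas: |P| = 8, |Q| = 35.
|P∩Q|: x∈[3,5], y∈[6,7] → 2·1 = 2.
|P ∪ Q| = 43 − 2 = 41.00.

41.00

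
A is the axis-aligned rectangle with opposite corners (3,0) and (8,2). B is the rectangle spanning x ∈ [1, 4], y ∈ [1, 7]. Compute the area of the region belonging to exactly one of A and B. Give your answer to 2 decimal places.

|A∩B|: x∈[3,4], y∈[1,2] → 1·1 = 1.
|A △ B| = |A| + |B| − 2·|A∩B| = 10 + 18 − 2 = 26.00.

26.00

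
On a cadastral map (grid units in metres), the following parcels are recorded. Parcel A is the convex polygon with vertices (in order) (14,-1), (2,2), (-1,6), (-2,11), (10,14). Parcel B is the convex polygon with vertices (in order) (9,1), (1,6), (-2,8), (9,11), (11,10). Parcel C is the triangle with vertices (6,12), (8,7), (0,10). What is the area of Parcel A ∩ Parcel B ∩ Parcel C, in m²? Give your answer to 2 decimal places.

The intersection is the polygon with vertices (6.656,10.361), (8,7), (2.246,9.158).
By the shoelace formula its area is 8.22.

8.22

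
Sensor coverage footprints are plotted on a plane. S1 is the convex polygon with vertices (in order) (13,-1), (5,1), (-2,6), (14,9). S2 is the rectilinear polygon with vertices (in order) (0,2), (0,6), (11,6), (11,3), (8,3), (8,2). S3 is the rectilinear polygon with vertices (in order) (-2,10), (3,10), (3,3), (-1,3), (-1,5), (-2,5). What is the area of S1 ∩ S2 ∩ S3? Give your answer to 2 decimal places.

The intersection is the polygon with vertices (0,6), (3,6), (3,3), (2.2,3), (0,4.571).
By the shoelace formula its area is 7.27.

7.27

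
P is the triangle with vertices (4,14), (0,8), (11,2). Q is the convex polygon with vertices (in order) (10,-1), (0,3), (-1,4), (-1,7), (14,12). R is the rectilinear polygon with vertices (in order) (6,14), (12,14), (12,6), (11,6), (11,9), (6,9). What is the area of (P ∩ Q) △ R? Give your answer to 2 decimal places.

|P ∩ Q| = 26.3052.
|(P ∩ Q) ∩ R| = 0.3459.
|(P ∩ Q) △ R| = 26.3052 + 33 − 0.6919 = 58.61.

58.61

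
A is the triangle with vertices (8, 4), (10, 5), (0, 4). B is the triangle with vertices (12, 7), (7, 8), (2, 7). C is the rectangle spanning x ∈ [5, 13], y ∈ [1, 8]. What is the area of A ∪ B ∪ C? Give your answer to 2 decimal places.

By inclusion–exclusion:
Individual areas: |A| = 4, |B| = 5, |C| = 56.
|A∩B| = 0.
|A∩C| = 2.75.
|B∩C| = 4.1.
|A∩B∩C| = 0.
|A ∪ B ∪ C| = 65 − 6.85 + 0 = 58.15.

58.15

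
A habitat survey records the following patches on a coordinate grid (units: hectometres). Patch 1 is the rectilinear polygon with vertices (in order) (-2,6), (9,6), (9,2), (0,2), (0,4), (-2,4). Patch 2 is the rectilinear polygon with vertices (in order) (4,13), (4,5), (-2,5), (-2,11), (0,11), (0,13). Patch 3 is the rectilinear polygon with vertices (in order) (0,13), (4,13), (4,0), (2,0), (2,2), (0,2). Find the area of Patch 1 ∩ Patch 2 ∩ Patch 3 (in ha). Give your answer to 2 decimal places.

The intersection is the polygon with vertices (4,5), (0,5), (0,6), (4,6).
By the shoelace formula its area is 4.00.

4.00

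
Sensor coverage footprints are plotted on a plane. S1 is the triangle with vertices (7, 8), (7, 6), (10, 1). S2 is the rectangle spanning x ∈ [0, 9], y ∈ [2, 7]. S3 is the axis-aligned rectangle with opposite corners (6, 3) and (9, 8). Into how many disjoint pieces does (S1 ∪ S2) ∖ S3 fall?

1

(S1 ∪ S2) ∖ S3 is a single connected region.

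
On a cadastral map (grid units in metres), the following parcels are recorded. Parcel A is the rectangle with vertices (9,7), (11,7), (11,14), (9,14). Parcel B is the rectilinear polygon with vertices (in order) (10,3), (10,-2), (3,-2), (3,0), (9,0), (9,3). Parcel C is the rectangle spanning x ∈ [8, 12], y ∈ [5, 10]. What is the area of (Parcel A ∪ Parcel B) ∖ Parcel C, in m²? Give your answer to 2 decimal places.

25.00

|Parcel A ∪ Parcel B| = 31.
|(Parcel A ∪ Parcel B) ∩ Parcel C| = 6.
|(Parcel A ∪ Parcel B) ∖ Parcel C| = 31 − 6 = 25.00.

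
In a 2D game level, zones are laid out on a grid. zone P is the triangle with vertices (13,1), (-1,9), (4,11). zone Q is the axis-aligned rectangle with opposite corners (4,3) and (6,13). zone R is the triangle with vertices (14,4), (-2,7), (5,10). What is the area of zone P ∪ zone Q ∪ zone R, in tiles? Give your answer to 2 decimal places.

By inclusion–exclusion:
Individual areas: |zone P| = 34, |zone Q| = 20, |zone R| = 34.5.
|zone P∩zone Q| = 8.6349.
|zone P∩zone R| = 19.3404.
|zone Q∩zone R| = 8.0774.
|zone P∩zone Q∩zone R| = 7.6466.
|zone P ∪ zone Q ∪ zone R| = 88.5 − 36.0527 + 7.6466 = 60.09.

60.09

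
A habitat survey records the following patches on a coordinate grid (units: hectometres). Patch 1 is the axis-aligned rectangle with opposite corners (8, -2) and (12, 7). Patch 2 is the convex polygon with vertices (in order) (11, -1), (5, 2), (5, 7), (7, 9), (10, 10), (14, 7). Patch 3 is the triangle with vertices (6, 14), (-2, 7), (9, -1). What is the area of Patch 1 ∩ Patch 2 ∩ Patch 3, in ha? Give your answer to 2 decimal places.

The intersection is the polygon with vertices (8,0.5), (8,4), (8.778,0.111).
By the shoelace formula its area is 1.36.

1.36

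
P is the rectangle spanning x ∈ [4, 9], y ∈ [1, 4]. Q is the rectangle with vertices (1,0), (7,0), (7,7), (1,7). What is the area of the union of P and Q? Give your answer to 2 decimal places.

By inclusion–exclusion:
Individual areas: |P| = 15, |Q| = 42.
|P∩Q|: x∈[4,7], y∈[1,4] → 3·3 = 9.
|P ∪ Q| = 57 − 9 = 48.00.

48.00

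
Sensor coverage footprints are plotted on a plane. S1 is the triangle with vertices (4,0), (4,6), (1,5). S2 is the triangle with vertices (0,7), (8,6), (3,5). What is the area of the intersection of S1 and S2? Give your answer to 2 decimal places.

0.96

The intersection is the polygon with vertices (4,6), (4,5.2), (3,5), (2.333,5.444).
By the shoelace formula its area is 0.96.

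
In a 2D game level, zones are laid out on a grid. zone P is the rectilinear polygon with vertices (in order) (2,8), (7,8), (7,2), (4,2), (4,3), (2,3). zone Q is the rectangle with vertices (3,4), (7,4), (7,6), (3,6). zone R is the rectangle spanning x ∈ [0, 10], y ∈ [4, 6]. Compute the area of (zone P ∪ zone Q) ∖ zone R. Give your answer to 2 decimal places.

18.00

|zone P ∪ zone Q| = 28.
|(zone P ∪ zone Q) ∩ zone R| = 10.
|(zone P ∪ zone Q) ∖ zone R| = 28 − 10 = 18.00.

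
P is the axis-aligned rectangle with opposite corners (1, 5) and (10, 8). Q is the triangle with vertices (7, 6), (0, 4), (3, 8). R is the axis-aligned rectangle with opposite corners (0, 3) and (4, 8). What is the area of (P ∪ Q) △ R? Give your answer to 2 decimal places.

27.58

|P ∪ Q| = 28.4167.
|(P ∪ Q) ∩ R| = 10.4167.
|(P ∪ Q) △ R| = 28.4167 + 20 − 20.8333 = 27.58.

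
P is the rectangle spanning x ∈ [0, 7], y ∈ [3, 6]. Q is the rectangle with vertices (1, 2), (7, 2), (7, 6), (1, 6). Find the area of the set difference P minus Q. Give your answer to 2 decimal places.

3.00

|P∩Q|: x∈[1,7], y∈[3,6] → 6·3 = 18.
|P| = 21.
|P ∖ Q| = |P| − |P∩Q| = 21 − 18 = 3.00.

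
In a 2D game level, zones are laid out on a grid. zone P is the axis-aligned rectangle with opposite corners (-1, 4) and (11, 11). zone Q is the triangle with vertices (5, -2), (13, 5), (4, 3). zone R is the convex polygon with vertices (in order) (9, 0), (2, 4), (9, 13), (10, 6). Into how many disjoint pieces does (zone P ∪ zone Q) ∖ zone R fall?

3

(zone P ∪ zone Q) ∖ zone R splits into 3 disjoint pieces (area 40.0556, area 12.5608, area 8.4229).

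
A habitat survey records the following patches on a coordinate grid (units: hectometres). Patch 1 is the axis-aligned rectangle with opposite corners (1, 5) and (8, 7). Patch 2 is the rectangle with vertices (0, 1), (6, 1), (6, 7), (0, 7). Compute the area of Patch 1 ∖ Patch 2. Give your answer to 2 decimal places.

|Patch 1∩Patch 2|: x∈[1,6], y∈[5,7] → 5·2 = 10.
|Patch 1| = 14.
|Patch 1 ∖ Patch 2| = |Patch 1| − |Patch 1∩Patch 2| = 14 − 10 = 4.00.

4.00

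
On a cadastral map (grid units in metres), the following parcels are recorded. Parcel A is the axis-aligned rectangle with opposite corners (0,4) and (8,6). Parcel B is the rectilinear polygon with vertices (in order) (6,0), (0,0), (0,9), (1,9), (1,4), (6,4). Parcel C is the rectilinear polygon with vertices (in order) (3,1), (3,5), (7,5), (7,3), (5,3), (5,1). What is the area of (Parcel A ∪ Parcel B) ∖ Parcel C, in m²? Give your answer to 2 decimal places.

32.00

|Parcel A ∪ Parcel B| = 43.
|(Parcel A ∪ Parcel B) ∩ Parcel C| = 11.
|(Parcel A ∪ Parcel B) ∖ Parcel C| = 43 − 11 = 32.00.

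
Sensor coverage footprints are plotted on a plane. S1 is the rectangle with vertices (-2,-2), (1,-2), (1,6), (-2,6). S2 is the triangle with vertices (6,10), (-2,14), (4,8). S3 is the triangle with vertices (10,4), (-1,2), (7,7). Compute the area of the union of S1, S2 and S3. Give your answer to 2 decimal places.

By inclusion–exclusion:
Individual areas: |S1| = 24, |S2| = 12, |S3| = 19.5.
|S1∩S2| = 0.
|S1∩S3| = 0.8864.
|S2∩S3| = 0.
|S1∩S2∩S3| = 0.
|S1 ∪ S2 ∪ S3| = 55.5 − 0.8864 + 0 = 54.61.

54.61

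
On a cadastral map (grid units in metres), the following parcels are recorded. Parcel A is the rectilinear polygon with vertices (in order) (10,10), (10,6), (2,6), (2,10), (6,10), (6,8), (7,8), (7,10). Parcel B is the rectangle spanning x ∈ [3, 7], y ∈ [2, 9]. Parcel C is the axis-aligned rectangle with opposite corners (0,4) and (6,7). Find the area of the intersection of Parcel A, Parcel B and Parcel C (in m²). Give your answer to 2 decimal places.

3.00

The intersection is the polygon with vertices (3,7), (6,7), (6,6), (3,6).
By the shoelace formula its area is 3.00.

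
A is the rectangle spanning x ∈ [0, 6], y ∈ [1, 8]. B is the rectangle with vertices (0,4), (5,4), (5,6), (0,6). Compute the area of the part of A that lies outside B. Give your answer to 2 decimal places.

32.00

|A∩B|: x∈[0,5], y∈[4,6] → 5·2 = 10.
|A| = 42.
|A ∖ B| = |A| − |A∩B| = 42 − 10 = 32.00.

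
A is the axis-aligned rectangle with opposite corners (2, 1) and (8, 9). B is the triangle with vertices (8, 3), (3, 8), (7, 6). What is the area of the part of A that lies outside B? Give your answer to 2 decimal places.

43.00

|A| = 48, |A∩B| = 5.
|A ∖ B| = |A| − |A∩B| = 48 − 5 = 43.00.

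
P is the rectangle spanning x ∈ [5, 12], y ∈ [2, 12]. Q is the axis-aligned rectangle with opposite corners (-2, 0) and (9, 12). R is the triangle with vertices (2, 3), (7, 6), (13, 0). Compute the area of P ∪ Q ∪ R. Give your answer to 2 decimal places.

By inclusion–exclusion:
Individual areas: |P| = 70, |Q| = 132, |R| = 24.
|P∩Q|: x∈[5,9], y∈[2,12] → 4·10 = 40.
|P∩R| = 14.7394.
|Q∩R| = 18.1818.
|P∩Q∩R| = 12.7394.
|P ∪ Q ∪ R| = 226 − 72.9212 + 12.7394 = 165.82.

165.82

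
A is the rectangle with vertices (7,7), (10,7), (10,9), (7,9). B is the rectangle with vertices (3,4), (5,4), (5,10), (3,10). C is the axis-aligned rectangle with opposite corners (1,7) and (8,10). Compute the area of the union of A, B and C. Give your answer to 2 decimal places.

31.00

By inclusion–exclusion:
Individual areas: |A| = 6, |B| = 12, |C| = 21.
|A∩B| = 0 (no overlap).
|A∩C|: x∈[7,8], y∈[7,9] → 1·2 = 2.
|B∩C|: x∈[3,5], y∈[7,10] → 2·3 = 6.
|A∩B∩C| = 0.
|A ∪ B ∪ C| = 39 − 8 + 0 = 31.00.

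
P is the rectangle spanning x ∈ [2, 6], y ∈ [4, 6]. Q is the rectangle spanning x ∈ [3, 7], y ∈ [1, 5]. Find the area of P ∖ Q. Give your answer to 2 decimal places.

|P∩Q|: x∈[3,6], y∈[4,5] → 3·1 = 3.
|P| = 8.
|P ∖ Q| = |P| − |P∩Q| = 8 − 3 = 5.00.

5.00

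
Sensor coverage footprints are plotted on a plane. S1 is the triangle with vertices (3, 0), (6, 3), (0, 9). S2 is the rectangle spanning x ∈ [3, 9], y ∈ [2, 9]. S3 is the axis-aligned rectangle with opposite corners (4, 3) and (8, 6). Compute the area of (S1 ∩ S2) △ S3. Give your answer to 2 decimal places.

|S1 ∩ S2| = 7.
|(S1 ∩ S2) ∩ S3| = 2.
|(S1 ∩ S2) △ S3| = 7 + 12 − 4 = 15.00.

15.00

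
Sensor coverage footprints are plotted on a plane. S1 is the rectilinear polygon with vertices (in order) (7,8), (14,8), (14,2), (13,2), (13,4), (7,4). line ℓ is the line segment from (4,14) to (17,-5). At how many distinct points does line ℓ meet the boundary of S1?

The segment meets the boundary at (8.105,8), (10.842,4).

2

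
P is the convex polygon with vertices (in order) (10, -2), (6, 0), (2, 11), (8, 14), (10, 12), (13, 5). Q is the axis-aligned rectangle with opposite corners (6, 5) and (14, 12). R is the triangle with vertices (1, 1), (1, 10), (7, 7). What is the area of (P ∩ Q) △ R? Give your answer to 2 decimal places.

64.00

|P ∩ Q| = 38.5.
|(P ∩ Q) ∩ R| = 0.75.
|(P ∩ Q) △ R| = 38.5 + 27 − 1.5 = 64.00.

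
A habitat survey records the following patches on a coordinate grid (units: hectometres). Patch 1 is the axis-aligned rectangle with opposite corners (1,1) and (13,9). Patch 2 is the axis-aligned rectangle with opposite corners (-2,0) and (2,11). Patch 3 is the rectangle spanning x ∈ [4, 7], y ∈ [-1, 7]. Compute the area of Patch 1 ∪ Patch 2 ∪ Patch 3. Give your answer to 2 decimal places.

138.00

By inclusion–exclusion:
Individual areas: |Patch 1| = 96, |Patch 2| = 44, |Patch 3| = 24.
|Patch 1∩Patch 2|: x∈[1,2], y∈[1,9] → 1·8 = 8.
|Patch 1∩Patch 3|: x∈[4,7], y∈[1,7] → 3·6 = 18.
|Patch 2∩Patch 3| = 0 (no overlap).
|Patch 1∩Patch 2∩Patch 3| = 0.
|Patch 1 ∪ Patch 2 ∪ Patch 3| = 164 − 26 + 0 = 138.00.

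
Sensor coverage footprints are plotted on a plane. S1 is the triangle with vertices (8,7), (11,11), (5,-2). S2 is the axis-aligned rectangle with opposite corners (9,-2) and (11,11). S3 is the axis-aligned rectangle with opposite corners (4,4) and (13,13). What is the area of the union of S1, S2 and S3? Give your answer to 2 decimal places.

95.31

By inclusion–exclusion:
Individual areas: |S1| = 7.5, |S2| = 26, |S3| = 81.
|S1∩S2| = 1.6667.
|S1∩S3| = 5.1923.
|S2∩S3|: x∈[9,11], y∈[4,11] → 2·7 = 14.
|S1∩S2∩S3| = 1.6667.
|S1 ∪ S2 ∪ S3| = 114.5 − 20.859 + 1.6667 = 95.31.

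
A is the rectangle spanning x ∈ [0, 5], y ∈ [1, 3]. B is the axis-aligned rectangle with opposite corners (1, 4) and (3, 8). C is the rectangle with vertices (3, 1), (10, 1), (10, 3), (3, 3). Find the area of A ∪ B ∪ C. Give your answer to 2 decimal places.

By inclusion–exclusion:
Individual areas: |A| = 10, |B| = 8, |C| = 14.
|A∩B| = 0 (no overlap).
|A∩C|: x∈[3,5], y∈[1,3] → 2·2 = 4.
|B∩C| = 0 (no overlap).
|A∩B∩C| = 0.
|A ∪ B ∪ C| = 32 − 4 + 0 = 28.00.

28.00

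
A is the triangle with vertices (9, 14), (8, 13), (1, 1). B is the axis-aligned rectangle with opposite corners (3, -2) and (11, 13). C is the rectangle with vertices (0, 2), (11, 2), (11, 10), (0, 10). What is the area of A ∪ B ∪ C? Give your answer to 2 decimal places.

144.21

By inclusion–exclusion:
Individual areas: |A| = 2.5, |B| = 120, |C| = 88.
|A∩B| = 2.1291.
|A∩C| = 1.2821.
|B∩C|: x∈[3,11], y∈[2,10] → 8·8 = 64.
|A∩B∩C| = 1.1195.
|A ∪ B ∪ C| = 210.5 − 67.4112 + 1.1195 = 144.21.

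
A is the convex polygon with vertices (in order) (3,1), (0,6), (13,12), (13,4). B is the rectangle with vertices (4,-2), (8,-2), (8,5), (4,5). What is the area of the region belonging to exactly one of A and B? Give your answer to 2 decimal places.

84.70

|A| = 81.5, |B| = 28, |A∩B| = 12.4.
|A △ B| = |A| + |B| − 2·|A∩B| = 81.5 + 28 − 24.8 = 84.70.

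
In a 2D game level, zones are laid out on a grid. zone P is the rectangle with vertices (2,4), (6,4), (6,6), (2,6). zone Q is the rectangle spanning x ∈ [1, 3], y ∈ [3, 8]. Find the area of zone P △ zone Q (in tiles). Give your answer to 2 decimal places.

|zone P∩zone Q|: x∈[2,3], y∈[4,6] → 1·2 = 2.
|zone P △ zone Q| = |zone P| + |zone Q| − 2·|zone P∩zone Q| = 8 + 10 − 4 = 14.00.

14.00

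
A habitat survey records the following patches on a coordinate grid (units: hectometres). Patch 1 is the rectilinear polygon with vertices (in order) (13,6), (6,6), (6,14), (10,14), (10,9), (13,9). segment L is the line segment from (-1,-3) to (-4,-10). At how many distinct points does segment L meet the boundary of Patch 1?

0

The segment lies entirely outside Patch 1 and never meets its boundary.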